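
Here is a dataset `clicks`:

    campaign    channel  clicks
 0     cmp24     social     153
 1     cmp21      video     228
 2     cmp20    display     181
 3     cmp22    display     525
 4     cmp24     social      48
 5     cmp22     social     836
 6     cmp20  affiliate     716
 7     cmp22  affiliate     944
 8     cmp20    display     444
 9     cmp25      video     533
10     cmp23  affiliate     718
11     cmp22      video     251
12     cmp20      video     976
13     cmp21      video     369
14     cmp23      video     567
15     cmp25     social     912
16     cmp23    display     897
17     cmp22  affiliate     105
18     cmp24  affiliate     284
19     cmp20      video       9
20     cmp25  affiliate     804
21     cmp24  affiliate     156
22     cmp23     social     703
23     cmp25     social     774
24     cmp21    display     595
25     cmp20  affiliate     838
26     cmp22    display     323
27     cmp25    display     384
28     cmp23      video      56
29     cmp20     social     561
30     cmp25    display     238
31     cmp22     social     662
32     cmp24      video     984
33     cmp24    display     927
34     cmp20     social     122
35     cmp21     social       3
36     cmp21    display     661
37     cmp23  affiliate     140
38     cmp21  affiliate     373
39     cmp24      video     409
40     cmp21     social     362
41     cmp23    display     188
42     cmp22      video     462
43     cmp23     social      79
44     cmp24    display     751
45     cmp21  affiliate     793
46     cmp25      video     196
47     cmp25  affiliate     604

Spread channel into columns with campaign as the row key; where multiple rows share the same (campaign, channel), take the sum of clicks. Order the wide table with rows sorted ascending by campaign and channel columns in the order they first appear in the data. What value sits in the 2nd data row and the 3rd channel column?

With rows sorted ascending by campaign, row 2 is campaign=cmp21. channel columns in first-appearance order: social, video, display, affiliate; column 3 is display.
Long rows with campaign=cmp21, channel=display: 595 + 661 = 1256.

1256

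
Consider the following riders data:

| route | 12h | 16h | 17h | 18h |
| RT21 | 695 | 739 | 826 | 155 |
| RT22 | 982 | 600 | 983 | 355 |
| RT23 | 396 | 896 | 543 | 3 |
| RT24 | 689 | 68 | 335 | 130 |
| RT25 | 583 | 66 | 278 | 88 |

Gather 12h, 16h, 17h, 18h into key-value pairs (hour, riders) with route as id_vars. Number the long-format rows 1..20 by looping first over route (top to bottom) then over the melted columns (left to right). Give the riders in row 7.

983

20 rows total (5 × 4). Row 7: index ⌊(7-1)/4⌋ = 1 into route → RT22; (7-1) mod 4 = 2 into the melted columns → 17h.
So row 7 is (RT22, 17h, 983); riders = 983.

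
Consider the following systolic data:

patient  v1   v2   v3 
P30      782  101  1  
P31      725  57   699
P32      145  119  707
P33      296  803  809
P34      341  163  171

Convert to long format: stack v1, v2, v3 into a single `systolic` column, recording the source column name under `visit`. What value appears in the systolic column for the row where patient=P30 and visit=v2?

101

Unpivoting turns each (patient, wide-column) pair into one long row.
The wide cell at row P30, column v2 holds 101, so the long row (P30, v2) has systolic=101.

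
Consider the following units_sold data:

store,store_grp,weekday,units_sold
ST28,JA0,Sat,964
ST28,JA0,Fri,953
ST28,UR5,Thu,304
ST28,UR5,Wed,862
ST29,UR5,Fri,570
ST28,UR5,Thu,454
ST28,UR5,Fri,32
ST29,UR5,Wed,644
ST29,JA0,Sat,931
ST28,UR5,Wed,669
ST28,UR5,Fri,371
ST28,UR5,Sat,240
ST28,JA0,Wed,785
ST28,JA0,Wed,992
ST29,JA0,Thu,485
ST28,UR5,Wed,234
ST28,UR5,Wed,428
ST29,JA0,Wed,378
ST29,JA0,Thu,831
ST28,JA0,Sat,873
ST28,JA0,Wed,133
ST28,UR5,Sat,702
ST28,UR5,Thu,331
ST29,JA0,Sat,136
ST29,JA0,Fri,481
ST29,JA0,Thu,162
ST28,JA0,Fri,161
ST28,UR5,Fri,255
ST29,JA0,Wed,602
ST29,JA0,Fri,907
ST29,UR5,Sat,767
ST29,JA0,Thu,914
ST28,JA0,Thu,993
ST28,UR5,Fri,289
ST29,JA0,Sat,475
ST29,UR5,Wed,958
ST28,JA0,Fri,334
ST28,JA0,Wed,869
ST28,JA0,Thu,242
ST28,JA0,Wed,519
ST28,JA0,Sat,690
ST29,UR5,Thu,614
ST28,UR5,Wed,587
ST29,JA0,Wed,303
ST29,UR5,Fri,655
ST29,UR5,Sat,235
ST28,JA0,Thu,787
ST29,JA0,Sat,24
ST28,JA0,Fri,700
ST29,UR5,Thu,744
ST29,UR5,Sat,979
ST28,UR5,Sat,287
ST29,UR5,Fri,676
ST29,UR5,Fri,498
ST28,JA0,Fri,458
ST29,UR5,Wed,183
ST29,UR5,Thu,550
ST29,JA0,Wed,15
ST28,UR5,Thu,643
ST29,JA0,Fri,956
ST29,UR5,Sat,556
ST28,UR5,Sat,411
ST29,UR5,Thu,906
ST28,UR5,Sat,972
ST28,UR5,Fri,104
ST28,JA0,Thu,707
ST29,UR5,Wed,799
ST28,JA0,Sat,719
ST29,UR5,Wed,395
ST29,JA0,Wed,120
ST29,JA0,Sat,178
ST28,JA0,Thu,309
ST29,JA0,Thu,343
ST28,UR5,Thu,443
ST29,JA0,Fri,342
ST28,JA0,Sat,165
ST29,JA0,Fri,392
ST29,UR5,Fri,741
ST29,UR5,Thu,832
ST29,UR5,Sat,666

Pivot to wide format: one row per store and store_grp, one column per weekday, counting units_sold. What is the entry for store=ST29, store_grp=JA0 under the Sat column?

5

Rows with store=ST29, store_grp=JA0 and weekday=Sat: units_sold values are 931, 136, 475, 24, 178.
5 rows match — count = 5.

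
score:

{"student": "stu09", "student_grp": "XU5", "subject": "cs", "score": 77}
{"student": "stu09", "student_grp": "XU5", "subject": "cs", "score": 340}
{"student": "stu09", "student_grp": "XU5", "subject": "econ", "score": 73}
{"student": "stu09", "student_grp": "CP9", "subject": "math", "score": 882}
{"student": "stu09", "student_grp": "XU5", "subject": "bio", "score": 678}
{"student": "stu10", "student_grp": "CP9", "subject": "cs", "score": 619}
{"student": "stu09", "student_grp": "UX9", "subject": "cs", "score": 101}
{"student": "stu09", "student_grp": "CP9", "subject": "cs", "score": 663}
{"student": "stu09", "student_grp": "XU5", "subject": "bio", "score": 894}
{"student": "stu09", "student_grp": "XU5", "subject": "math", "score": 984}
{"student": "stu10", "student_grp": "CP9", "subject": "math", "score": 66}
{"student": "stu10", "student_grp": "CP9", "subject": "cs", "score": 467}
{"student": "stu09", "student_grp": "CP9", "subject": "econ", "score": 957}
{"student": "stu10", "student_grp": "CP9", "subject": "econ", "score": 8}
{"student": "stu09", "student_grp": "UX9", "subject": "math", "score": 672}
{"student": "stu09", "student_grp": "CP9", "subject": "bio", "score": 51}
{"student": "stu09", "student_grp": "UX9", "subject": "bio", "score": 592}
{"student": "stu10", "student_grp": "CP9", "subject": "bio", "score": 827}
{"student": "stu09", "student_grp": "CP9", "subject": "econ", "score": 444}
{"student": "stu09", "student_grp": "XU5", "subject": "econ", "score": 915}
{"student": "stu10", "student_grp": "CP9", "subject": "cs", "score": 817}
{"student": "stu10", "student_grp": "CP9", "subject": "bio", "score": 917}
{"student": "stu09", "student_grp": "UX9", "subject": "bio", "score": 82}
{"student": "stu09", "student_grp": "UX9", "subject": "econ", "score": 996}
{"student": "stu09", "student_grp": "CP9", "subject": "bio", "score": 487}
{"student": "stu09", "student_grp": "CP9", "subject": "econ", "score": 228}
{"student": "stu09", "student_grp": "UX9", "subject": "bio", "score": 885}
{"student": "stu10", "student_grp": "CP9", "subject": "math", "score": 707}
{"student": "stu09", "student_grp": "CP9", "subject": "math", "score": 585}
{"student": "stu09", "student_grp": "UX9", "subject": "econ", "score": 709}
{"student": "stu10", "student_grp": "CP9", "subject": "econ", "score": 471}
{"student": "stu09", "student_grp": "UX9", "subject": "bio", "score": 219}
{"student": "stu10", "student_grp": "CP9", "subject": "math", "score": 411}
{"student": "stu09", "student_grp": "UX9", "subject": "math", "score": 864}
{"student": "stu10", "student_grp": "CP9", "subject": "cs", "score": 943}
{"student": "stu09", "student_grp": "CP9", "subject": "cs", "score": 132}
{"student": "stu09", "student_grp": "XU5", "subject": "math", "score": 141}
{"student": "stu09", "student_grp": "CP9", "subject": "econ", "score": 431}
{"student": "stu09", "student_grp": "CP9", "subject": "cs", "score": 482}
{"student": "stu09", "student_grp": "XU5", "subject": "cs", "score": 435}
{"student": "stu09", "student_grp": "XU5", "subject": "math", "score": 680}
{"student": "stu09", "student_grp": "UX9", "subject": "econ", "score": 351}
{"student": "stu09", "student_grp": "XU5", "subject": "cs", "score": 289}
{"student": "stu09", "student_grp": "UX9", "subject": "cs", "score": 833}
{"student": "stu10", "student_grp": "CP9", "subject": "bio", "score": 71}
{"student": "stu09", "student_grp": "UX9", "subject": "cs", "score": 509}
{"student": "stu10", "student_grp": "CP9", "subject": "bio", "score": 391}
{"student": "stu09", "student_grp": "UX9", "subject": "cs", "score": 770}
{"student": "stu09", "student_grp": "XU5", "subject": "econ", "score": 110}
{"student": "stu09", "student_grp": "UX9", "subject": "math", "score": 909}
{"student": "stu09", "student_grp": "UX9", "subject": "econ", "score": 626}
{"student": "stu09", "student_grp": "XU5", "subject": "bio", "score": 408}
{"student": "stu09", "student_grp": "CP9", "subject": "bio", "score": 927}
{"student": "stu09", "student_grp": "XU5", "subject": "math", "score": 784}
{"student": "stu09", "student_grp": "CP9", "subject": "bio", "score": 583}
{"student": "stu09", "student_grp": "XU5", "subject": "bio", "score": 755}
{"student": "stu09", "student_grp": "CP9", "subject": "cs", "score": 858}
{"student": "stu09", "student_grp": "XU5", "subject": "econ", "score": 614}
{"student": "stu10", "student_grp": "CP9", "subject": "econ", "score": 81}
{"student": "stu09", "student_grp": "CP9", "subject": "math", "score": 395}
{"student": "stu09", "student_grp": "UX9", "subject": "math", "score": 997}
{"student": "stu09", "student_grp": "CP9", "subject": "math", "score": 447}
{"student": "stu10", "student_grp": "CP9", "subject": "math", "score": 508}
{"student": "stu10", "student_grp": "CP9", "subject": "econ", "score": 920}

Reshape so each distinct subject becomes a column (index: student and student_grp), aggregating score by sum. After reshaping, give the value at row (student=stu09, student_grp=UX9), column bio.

Rows with student=stu09, student_grp=UX9 and subject=bio: score values are 592, 82, 885, 219.
592 + 82 + 885 + 219 = 1778.

1778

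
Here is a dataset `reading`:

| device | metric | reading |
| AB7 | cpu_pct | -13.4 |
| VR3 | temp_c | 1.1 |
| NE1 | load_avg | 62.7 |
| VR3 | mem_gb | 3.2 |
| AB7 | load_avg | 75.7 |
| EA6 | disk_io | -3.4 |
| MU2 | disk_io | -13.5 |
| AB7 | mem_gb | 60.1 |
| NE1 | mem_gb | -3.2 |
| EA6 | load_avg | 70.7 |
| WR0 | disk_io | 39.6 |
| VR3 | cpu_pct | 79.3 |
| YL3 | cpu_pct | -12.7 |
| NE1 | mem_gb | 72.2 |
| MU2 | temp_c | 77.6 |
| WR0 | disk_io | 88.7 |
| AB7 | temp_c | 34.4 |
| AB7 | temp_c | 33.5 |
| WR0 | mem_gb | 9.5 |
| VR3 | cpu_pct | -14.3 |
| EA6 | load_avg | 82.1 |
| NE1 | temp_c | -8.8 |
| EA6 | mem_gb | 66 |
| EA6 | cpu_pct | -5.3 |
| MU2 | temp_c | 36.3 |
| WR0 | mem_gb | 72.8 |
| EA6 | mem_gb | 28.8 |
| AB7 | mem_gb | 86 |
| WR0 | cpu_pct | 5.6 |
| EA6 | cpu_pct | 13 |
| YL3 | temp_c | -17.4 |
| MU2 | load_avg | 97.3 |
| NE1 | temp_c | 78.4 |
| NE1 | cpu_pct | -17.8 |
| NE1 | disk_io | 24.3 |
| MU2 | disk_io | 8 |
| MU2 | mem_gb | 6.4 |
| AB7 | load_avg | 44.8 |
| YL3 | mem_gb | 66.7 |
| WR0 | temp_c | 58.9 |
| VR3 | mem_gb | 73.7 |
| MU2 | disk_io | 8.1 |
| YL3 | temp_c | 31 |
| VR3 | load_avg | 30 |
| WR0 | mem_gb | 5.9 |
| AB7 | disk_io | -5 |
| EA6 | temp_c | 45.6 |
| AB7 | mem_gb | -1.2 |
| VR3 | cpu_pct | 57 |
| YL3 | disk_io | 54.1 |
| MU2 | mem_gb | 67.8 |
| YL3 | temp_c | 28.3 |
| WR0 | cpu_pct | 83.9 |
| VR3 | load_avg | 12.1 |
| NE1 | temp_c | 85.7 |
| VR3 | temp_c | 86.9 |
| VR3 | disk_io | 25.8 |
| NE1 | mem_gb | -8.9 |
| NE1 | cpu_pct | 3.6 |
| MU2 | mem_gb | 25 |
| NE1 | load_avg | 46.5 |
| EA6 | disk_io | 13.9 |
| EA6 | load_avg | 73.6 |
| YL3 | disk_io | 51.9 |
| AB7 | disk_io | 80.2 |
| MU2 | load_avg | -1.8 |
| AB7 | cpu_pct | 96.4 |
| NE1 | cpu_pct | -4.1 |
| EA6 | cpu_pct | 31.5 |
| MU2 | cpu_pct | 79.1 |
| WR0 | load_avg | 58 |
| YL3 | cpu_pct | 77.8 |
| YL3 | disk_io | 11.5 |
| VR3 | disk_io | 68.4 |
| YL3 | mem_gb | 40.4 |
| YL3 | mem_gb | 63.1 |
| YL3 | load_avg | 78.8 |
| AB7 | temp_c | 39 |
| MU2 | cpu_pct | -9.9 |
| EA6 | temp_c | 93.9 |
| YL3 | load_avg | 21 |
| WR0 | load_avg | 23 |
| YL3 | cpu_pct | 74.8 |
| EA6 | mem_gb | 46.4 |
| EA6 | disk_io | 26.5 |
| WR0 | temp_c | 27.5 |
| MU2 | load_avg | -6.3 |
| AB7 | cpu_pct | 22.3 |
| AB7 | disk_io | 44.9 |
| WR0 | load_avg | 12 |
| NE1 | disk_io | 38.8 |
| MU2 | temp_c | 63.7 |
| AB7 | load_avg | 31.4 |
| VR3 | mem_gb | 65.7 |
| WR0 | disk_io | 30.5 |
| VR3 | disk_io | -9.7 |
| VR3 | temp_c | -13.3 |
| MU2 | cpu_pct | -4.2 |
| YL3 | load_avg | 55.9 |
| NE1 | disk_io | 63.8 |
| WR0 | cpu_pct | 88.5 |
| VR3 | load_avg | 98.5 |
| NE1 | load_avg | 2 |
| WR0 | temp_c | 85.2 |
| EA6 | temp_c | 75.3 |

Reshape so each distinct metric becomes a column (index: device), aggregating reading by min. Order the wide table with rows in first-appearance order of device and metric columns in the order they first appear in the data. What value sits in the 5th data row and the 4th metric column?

With rows in first-appearance order of device, row 5 is device=MU2. metric columns in first-appearance order: cpu_pct, temp_c, load_avg, mem_gb, disk_io; column 4 is mem_gb.
Long rows with device=MU2, metric=mem_gb: min(6.4, 67.8, 25) = 6.4.

6.4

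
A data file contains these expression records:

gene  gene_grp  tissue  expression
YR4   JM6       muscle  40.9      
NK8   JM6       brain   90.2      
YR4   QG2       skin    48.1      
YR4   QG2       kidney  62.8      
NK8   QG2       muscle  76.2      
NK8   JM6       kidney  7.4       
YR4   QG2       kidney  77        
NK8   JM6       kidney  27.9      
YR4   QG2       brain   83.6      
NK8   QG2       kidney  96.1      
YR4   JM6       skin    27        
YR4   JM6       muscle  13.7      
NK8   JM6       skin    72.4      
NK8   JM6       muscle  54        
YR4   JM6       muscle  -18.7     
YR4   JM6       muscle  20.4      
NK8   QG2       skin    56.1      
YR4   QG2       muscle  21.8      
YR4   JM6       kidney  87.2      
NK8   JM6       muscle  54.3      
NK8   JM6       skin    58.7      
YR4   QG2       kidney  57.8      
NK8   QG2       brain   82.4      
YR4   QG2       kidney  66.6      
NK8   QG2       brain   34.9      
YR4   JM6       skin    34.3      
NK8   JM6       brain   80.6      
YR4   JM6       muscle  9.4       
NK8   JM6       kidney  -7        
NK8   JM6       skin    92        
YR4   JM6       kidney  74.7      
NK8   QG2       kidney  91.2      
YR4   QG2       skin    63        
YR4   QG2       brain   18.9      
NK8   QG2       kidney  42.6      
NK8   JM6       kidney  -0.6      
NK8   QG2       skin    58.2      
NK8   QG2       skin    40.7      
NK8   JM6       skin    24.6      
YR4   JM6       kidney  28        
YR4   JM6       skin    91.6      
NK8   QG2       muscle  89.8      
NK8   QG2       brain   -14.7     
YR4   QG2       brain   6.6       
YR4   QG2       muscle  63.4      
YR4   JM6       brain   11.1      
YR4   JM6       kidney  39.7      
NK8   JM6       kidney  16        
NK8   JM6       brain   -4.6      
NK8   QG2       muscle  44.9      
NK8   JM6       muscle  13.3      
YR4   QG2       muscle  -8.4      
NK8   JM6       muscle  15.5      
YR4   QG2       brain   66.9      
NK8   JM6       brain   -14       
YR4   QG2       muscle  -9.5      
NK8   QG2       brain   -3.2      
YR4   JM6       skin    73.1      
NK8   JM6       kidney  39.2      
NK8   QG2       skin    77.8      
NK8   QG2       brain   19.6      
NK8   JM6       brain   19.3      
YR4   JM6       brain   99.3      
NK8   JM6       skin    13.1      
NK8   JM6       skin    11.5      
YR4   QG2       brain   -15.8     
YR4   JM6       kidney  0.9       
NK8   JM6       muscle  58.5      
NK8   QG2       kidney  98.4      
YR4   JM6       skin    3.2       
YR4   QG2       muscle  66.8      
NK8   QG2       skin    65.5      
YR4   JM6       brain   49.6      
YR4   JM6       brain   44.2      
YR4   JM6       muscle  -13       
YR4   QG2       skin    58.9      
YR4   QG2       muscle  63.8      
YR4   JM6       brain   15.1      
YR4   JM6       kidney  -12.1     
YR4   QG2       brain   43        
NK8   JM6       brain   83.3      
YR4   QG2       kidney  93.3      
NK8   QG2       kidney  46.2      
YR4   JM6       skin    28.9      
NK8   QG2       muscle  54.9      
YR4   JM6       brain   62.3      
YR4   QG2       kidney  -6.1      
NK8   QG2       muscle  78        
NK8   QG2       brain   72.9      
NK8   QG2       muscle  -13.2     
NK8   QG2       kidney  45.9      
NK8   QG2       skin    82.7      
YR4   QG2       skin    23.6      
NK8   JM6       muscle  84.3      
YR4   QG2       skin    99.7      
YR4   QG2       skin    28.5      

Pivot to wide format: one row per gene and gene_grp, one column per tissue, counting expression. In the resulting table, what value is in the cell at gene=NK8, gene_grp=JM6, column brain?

6

Rows with gene=NK8, gene_grp=JM6 and tissue=brain: expression values are 90.2, 80.6, -4.6, -14, 19.3, 83.3.
6 rows match — count = 6.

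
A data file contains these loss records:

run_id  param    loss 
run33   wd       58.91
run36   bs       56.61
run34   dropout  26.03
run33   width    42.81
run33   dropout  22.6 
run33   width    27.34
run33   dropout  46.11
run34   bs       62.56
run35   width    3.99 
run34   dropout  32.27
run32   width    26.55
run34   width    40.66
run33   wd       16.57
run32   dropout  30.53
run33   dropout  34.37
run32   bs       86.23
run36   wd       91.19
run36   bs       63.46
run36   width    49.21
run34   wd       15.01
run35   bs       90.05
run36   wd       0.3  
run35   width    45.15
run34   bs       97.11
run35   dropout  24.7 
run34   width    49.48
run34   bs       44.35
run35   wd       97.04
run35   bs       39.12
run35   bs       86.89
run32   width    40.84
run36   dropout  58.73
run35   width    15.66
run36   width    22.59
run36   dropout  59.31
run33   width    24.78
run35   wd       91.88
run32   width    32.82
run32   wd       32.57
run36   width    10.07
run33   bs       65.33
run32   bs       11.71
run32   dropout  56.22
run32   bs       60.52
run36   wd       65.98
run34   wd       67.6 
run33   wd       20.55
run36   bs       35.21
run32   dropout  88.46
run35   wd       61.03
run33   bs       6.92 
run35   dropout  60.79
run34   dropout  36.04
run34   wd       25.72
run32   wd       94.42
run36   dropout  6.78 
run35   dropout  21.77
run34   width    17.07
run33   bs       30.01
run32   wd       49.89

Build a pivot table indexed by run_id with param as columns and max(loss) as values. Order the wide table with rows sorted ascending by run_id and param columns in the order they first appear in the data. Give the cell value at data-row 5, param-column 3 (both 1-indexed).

With rows sorted ascending by run_id, row 5 is run_id=run36. param columns in first-appearance order: wd, bs, dropout, width; column 3 is dropout.
Long rows with run_id=run36, param=dropout: max(58.73, 59.31, 6.78) = 59.31.

59.31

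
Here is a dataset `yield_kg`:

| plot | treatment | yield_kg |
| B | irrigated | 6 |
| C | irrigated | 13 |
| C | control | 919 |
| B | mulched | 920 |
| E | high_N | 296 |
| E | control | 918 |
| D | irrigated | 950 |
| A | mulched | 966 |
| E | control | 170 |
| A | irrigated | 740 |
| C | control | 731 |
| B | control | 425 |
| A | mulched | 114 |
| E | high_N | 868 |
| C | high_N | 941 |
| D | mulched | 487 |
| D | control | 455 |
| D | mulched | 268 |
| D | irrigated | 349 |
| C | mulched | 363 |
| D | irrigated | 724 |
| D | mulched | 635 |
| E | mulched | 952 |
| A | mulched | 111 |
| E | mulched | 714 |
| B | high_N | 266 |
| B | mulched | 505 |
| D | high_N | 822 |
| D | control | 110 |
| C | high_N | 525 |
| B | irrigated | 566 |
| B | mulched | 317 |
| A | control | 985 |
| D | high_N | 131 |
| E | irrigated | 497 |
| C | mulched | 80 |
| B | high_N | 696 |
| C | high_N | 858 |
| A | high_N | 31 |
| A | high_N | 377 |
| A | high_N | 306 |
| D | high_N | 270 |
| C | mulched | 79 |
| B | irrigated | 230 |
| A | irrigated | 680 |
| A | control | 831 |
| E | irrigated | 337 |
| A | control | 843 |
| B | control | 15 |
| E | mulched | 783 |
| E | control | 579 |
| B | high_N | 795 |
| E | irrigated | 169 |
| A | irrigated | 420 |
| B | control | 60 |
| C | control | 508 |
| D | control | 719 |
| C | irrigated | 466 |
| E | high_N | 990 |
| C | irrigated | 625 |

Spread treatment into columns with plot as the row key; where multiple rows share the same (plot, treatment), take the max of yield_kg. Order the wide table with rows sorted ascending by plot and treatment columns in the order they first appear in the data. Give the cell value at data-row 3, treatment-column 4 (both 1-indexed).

With rows sorted ascending by plot, row 3 is plot=C. treatment columns in first-appearance order: irrigated, control, mulched, high_N; column 4 is high_N.
Long rows with plot=C, treatment=high_N: max(941, 525, 858) = 941.

941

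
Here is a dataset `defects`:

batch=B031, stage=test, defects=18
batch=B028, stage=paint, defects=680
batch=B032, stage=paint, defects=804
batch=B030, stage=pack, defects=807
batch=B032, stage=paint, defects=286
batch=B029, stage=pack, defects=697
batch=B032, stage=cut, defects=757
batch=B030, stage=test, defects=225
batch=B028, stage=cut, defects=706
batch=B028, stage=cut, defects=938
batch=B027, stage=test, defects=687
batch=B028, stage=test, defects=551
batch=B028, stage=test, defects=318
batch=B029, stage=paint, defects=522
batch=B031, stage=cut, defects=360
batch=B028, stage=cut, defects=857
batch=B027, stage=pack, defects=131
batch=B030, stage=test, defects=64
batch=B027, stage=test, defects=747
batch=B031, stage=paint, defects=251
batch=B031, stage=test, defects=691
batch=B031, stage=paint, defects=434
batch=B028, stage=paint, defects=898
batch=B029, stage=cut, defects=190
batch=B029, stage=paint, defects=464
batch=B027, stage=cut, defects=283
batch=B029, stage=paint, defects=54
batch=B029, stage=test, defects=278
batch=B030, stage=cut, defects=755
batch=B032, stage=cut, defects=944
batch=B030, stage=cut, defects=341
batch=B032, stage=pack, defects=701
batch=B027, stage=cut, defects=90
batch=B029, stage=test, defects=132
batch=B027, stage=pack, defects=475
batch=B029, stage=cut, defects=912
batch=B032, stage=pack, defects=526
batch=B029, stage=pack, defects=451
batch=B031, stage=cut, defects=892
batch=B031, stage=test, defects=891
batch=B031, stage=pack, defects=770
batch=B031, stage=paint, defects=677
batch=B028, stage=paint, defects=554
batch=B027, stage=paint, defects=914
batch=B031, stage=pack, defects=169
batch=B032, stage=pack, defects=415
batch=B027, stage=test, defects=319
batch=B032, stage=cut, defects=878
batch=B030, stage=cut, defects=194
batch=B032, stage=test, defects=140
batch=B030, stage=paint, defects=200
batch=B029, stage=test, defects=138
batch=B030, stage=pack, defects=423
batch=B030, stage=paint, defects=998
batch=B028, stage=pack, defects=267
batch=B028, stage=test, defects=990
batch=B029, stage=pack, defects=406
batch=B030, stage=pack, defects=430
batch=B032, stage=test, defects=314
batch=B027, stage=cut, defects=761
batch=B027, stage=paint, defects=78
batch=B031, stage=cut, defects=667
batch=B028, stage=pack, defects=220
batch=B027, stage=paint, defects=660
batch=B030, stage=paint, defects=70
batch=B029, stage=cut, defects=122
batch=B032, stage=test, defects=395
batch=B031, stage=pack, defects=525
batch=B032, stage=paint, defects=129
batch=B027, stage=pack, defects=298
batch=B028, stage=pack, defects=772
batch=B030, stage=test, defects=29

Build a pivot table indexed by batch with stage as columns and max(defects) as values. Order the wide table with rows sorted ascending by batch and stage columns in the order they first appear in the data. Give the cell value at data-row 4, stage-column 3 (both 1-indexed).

With rows sorted ascending by batch, row 4 is batch=B030. stage columns in first-appearance order: test, paint, pack, cut; column 3 is pack.
Long rows with batch=B030, stage=pack: max(807, 423, 430) = 807.

807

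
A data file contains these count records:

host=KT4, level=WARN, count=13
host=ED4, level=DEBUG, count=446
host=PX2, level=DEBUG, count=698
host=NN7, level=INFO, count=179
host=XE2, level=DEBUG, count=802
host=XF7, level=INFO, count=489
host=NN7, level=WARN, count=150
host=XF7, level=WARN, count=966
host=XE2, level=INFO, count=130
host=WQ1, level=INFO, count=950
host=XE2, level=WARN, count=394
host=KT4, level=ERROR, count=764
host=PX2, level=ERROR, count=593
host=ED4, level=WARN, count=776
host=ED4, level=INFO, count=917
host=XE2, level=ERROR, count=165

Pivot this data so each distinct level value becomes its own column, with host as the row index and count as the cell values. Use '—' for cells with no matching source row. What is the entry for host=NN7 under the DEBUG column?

No long-format row has host=NN7 and level=DEBUG, so the cell is —.

—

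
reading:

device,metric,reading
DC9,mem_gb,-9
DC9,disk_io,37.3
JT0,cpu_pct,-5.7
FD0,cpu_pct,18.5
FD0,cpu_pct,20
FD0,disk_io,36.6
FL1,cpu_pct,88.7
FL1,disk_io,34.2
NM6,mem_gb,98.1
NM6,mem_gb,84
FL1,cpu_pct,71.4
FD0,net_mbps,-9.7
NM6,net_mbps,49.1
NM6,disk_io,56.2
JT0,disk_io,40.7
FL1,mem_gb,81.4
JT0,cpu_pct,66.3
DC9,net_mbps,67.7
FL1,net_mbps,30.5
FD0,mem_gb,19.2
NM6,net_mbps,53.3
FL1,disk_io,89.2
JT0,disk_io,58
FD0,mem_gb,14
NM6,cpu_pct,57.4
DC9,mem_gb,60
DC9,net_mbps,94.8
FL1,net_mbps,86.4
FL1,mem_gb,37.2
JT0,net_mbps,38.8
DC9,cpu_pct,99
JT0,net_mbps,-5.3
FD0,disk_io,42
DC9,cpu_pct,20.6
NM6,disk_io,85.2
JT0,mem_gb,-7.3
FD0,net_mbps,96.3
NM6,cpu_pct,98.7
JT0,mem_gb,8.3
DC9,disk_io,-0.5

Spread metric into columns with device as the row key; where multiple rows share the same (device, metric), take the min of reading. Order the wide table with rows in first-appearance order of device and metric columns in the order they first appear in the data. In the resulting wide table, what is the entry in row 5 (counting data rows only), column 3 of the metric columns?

57.4

With rows in first-appearance order of device, row 5 is device=NM6. metric columns in first-appearance order: mem_gb, disk_io, cpu_pct, net_mbps; column 3 is cpu_pct.
Long rows with device=NM6, metric=cpu_pct: min(57.4, 98.7) = 57.4.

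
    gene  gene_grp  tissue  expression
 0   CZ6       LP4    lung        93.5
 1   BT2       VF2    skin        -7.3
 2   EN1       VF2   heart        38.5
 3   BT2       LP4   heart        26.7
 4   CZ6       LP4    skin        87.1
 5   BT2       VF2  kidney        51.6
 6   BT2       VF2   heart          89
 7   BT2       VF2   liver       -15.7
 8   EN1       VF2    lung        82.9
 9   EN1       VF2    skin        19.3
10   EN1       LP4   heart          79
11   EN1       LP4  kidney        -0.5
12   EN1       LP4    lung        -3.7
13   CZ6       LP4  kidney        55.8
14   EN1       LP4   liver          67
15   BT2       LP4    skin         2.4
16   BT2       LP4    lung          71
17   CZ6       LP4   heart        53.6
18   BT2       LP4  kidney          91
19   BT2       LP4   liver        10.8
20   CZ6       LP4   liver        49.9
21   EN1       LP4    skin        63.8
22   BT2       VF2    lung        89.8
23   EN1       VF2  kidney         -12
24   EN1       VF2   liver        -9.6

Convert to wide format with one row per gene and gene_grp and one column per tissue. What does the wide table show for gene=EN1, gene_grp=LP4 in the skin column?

Wide layout: rows indexed by gene and gene_grp, columns are the 5 distinct tissue values (lung, skin, heart, kidney, liver).
Cell (gene=EN1, gene_grp=LP4, tissue=skin) draws from the long row where gene=EN1, gene_grp=LP4 and tissue=skin, which has expression=63.8.

63.8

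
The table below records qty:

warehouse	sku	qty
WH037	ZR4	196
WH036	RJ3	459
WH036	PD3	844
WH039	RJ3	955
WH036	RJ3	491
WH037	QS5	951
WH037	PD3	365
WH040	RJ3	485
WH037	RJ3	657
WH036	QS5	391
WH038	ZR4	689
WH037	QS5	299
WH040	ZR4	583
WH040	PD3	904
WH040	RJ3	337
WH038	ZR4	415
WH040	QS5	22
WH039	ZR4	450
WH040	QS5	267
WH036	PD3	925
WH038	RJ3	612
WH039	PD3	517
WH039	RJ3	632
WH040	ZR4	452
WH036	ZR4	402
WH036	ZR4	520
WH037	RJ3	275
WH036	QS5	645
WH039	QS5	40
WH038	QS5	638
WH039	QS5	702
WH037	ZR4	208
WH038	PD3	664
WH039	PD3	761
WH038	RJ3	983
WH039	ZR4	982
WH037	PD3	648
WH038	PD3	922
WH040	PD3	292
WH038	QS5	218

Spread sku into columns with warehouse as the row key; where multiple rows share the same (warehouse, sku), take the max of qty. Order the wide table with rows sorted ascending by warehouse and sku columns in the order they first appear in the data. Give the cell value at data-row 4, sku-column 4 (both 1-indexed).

With rows sorted ascending by warehouse, row 4 is warehouse=WH039. sku columns in first-appearance order: ZR4, RJ3, PD3, QS5; column 4 is QS5.
Long rows with warehouse=WH039, sku=QS5: max(40, 702) = 702.

702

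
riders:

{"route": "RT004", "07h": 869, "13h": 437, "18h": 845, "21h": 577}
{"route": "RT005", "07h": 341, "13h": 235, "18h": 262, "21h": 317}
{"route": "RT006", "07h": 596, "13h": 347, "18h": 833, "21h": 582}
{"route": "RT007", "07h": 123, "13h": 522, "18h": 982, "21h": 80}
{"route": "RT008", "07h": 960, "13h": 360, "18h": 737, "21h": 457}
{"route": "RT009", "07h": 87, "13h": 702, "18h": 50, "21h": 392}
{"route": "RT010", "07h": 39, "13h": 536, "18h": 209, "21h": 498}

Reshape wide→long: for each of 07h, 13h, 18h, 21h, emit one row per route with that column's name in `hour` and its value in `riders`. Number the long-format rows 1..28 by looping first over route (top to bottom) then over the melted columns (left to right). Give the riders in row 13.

28 rows total (7 × 4). Row 13: index ⌊(13-1)/4⌋ = 3 into route → RT007; (13-1) mod 4 = 0 into the melted columns → 07h.
So row 13 is (RT007, 07h, 123); riders = 123.

123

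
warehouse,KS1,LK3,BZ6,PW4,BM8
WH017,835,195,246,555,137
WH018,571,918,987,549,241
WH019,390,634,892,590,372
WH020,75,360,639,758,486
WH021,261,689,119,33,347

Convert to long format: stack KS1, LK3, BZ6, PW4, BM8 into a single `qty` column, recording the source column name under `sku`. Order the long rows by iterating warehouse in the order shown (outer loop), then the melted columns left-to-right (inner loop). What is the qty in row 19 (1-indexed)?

758

25 rows total (5 × 5). Row 19: index ⌊(19-1)/5⌋ = 3 into warehouse → WH020; (19-1) mod 5 = 3 into the melted columns → PW4.
So row 19 is (WH020, PW4, 758); qty = 758.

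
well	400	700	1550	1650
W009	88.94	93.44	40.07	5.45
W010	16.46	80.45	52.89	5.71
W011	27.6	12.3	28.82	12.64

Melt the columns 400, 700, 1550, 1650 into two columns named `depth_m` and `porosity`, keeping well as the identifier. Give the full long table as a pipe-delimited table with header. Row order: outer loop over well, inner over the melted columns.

| well | depth_m | porosity |
| W009 | 400 | 88.94 |
| W009 | 700 | 93.44 |
| W009 | 1550 | 40.07 |
| W009 | 1650 | 5.45 |
| W010 | 400 | 16.46 |
| W010 | 700 | 80.45 |
| W010 | 1550 | 52.89 |
| W010 | 1650 | 5.71 |
| W011 | 400 | 27.6 |
| W011 | 700 | 12.3 |
| W011 | 1550 | 28.82 |
| W011 | 1650 | 12.64 |

Each (well, column) pair becomes one row: 3 × 4 = 12 rows.
For example, (W009, 400) → porosity=88.94.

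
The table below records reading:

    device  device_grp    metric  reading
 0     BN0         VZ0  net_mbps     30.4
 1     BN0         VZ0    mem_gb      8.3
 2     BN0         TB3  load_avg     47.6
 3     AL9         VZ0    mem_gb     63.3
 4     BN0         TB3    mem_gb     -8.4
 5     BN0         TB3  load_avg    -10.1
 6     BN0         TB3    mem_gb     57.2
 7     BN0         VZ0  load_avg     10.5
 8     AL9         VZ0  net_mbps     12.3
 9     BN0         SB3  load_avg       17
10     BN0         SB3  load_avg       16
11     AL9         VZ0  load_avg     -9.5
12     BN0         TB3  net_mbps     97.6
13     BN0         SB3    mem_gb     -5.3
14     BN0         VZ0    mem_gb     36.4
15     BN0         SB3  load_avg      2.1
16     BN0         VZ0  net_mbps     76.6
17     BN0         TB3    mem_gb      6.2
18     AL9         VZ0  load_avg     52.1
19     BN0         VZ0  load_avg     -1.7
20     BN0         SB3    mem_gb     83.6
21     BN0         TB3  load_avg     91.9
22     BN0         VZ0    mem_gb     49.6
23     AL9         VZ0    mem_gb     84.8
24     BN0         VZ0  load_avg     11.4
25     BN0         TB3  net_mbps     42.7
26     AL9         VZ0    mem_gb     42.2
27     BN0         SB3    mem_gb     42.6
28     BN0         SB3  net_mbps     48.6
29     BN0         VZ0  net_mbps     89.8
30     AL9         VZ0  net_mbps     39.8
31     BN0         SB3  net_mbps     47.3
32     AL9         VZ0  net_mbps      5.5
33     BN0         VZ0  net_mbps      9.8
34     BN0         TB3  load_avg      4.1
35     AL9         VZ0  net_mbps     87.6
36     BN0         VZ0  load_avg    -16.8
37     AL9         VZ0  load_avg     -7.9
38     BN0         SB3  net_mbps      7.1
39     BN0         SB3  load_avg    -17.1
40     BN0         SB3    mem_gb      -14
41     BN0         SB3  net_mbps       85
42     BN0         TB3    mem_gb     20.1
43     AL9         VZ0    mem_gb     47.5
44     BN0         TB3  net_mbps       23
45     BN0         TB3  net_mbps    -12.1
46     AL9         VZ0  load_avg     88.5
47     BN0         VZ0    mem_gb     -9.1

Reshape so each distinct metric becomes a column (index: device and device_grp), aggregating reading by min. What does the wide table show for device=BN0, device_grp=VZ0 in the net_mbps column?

9.8

Rows with device=BN0, device_grp=VZ0 and metric=net_mbps: reading values are 30.4, 76.6, 89.8, 9.8.
min(30.4, 76.6, 89.8, 9.8) = 9.8.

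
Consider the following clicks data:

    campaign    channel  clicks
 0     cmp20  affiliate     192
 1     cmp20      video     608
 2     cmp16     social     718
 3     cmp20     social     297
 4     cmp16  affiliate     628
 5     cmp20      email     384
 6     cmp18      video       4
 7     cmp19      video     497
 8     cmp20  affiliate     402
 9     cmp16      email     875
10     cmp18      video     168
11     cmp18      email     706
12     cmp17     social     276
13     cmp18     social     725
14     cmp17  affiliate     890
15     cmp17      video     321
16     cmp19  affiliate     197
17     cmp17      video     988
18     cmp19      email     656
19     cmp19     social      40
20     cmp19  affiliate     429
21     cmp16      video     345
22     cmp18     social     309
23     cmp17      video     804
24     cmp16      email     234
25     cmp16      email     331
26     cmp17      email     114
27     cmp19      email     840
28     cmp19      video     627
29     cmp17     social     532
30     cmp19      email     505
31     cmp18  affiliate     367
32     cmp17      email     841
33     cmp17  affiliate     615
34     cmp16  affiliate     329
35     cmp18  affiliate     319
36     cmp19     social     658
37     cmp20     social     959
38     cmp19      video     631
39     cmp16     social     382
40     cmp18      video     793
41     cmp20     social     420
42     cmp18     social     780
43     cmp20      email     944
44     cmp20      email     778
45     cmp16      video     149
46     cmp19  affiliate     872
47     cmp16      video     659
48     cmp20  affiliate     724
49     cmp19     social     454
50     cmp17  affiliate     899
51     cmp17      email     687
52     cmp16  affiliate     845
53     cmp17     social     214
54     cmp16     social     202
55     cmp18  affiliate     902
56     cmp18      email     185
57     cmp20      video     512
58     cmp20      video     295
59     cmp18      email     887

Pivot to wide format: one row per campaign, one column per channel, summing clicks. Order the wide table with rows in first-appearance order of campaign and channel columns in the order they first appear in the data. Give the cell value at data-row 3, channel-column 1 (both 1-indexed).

With rows in first-appearance order of campaign, row 3 is campaign=cmp18. channel columns in first-appearance order: affiliate, video, social, email; column 1 is affiliate.
Long rows with campaign=cmp18, channel=affiliate: 367 + 319 + 902 = 1588.

1588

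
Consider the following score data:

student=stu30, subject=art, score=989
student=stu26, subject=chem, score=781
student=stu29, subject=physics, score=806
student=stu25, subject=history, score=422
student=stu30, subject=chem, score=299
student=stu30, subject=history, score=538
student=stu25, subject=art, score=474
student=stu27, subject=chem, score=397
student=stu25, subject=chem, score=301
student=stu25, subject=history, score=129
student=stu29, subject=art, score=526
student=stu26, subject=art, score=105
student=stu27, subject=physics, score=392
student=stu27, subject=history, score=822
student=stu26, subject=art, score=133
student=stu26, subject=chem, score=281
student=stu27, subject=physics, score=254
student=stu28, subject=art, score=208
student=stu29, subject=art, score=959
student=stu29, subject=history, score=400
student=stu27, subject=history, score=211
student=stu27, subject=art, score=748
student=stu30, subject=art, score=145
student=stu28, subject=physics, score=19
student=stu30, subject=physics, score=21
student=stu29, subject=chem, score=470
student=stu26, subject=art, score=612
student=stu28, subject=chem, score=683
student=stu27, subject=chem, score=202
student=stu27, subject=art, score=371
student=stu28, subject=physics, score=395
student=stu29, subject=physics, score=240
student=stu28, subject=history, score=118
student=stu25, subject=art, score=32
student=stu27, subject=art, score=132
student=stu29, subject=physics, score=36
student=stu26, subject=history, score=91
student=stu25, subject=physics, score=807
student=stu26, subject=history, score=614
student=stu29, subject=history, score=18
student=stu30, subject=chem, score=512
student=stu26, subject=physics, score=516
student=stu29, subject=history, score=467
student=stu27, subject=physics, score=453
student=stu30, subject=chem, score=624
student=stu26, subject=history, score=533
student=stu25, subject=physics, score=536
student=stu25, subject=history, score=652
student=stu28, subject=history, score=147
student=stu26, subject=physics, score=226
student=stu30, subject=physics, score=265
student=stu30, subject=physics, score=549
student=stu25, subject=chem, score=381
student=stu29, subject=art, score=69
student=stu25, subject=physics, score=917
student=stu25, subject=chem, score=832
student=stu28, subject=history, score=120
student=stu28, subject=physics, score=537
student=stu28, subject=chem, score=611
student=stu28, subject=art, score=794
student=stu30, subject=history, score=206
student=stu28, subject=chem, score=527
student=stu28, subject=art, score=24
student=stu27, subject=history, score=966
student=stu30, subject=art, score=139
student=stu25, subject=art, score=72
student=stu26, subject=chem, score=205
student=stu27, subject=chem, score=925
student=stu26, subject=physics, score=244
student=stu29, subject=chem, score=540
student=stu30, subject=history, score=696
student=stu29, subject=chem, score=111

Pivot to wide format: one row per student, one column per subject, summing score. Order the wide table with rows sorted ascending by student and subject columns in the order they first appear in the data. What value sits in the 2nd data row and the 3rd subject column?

With rows sorted ascending by student, row 2 is student=stu26. subject columns in first-appearance order: art, chem, physics, history; column 3 is physics.
Long rows with student=stu26, subject=physics: 516 + 226 + 244 = 986.

986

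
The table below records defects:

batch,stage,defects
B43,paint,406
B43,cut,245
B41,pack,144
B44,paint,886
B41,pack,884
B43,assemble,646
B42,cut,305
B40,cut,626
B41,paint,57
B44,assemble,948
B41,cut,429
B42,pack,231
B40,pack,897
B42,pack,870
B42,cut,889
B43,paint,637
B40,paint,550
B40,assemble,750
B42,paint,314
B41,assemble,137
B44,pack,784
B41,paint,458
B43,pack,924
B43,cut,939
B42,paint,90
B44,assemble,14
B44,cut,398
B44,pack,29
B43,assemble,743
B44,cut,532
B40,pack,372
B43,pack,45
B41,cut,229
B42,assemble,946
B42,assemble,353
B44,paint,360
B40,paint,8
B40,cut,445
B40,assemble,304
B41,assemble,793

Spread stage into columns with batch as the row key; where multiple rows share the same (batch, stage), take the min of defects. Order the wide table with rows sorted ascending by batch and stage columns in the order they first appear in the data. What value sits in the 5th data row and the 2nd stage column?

With rows sorted ascending by batch, row 5 is batch=B44. stage columns in first-appearance order: paint, cut, pack, assemble; column 2 is cut.
Long rows with batch=B44, stage=cut: min(398, 532) = 398.

398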